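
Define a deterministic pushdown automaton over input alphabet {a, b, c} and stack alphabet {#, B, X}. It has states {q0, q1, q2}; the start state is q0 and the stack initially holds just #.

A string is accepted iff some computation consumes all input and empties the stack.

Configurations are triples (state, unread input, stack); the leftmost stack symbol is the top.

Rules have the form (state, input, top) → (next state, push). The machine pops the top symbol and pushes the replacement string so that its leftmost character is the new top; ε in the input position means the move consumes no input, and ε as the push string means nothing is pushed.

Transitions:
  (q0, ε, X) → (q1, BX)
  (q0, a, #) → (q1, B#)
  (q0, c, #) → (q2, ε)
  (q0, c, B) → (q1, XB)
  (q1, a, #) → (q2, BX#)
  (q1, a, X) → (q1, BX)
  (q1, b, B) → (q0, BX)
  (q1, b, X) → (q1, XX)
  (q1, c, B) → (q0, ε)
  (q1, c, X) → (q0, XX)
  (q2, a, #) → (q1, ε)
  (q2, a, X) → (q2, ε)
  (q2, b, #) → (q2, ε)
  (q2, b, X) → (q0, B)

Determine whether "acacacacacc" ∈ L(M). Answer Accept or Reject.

Accept

(q0, acacacacacc, #)
  read a, top #: go to q1, push B# → (q1, cacacacacc, B#)
  read c, top B: go to q0, push ε → (q0, acacacacc, #)
  read a, top #: go to q1, push B# → (q1, cacacacc, B#)
  read c, top B: go to q0, push ε → (q0, acacacc, #)
  read a, top #: go to q1, push B# → (q1, cacacc, B#)
  read c, top B: go to q0, push ε → (q0, acacc, #)
  read a, top #: go to q1, push B# → (q1, cacc, B#)
  read c, top B: go to q0, push ε → (q0, acc, #)
  read a, top #: go to q1, push B# → (q1, cc, B#)
  read c, top B: go to q0, push ε → (q0, c, #)
  read c, top #: go to q2, push ε → (q2, ε, ε)
All input consumed and the stack is empty.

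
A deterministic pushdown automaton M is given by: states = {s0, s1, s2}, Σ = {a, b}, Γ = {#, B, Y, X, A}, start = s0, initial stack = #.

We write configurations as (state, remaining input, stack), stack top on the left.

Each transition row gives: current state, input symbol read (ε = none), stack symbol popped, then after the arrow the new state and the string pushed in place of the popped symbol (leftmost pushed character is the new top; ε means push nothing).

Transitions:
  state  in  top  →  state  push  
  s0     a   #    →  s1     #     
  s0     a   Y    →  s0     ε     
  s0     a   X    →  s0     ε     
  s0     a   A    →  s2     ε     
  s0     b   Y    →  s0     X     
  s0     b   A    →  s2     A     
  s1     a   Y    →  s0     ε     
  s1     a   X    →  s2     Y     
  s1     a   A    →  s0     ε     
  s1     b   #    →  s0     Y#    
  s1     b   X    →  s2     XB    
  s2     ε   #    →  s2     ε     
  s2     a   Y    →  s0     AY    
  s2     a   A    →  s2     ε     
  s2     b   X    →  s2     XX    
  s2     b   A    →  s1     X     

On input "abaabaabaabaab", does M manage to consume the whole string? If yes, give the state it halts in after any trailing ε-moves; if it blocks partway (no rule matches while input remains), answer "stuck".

(s0, abaabaabaabaab, #)
  read a, top #: go to s1, push # → (s1, baabaabaabaab, #)
  read b, top #: go to s0, push Y# → (s0, aabaabaabaab, Y#)
  read a, top Y: go to s0, push ε → (s0, abaabaabaab, #)
  read a, top #: go to s1, push # → (s1, baabaabaab, #)
  read b, top #: go to s0, push Y# → (s0, aabaabaab, Y#)
  read a, top Y: go to s0, push ε → (s0, abaabaab, #)
  read a, top #: go to s1, push # → (s1, baabaab, #)
  read b, top #: go to s0, push Y# → (s0, aabaab, Y#)
  read a, top Y: go to s0, push ε → (s0, abaab, #)
  read a, top #: go to s1, push # → (s1, baab, #)
  read b, top #: go to s0, push Y# → (s0, aab, Y#)
  read a, top Y: go to s0, push ε → (s0, ab, #)
  read a, top #: go to s1, push # → (s1, b, #)
  read b, top #: go to s0, push Y# → (s0, ε, Y#)
All input consumed; M is in state s0.

s0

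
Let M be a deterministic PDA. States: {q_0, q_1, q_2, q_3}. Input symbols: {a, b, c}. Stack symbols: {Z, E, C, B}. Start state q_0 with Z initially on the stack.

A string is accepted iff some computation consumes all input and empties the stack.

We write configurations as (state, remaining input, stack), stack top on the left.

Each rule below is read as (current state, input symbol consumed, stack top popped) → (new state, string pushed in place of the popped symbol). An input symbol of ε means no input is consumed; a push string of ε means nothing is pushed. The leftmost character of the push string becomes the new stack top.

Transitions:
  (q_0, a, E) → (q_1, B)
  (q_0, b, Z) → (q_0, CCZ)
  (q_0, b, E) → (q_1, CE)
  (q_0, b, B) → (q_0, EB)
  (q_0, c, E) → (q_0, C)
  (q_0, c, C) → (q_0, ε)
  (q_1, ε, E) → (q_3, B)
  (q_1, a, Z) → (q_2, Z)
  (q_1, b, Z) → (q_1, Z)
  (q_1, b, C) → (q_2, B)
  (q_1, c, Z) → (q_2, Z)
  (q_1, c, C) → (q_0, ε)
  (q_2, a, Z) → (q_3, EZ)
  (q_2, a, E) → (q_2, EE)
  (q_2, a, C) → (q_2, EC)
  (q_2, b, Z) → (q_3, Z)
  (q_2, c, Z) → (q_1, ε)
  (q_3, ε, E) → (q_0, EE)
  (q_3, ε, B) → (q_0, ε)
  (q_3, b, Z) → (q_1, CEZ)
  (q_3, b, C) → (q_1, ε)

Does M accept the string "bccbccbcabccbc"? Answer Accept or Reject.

Reject

(q_0, bccbccbcabccbc, Z)
  read b, top Z: go to q_0, push CCZ → (q_0, ccbccbcabccbc, CCZ)
  read c, top C: go to q_0, push ε → (q_0, cbccbcabccbc, CZ)
  read c, top C: go to q_0, push ε → (q_0, bccbcabccbc, Z)
  read b, top Z: go to q_0, push CCZ → (q_0, ccbcabccbc, CCZ)
  read c, top C: go to q_0, push ε → (q_0, cbcabccbc, CZ)
  read c, top C: go to q_0, push ε → (q_0, bcabccbc, Z)
  read b, top Z: go to q_0, push CCZ → (q_0, cabccbc, CCZ)
  read c, top C: go to q_0, push ε → (q_0, abccbc, CZ)
No transition applies at (q_0, abccbc, CZ); input not fully consumed.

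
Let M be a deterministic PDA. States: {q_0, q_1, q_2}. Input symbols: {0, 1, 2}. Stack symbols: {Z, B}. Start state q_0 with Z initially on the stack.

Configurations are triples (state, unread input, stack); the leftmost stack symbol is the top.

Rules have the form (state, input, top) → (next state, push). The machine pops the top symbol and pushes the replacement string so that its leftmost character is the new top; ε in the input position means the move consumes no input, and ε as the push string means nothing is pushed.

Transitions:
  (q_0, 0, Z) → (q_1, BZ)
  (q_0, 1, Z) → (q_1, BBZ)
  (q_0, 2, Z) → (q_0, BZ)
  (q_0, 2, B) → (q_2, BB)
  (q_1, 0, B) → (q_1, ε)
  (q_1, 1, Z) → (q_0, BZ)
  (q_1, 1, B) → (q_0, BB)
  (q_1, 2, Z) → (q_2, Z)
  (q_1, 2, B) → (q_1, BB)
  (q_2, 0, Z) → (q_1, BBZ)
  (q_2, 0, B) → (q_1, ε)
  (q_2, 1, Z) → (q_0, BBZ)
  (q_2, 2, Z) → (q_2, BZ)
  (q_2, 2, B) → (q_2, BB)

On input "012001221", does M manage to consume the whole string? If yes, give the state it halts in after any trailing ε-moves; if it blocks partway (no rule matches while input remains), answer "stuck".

(q_0, 012001221, Z)
  read 0, top Z: go to q_1, push BZ → (q_1, 12001221, BZ)
  read 1, top B: go to q_0, push BB → (q_0, 2001221, BBZ)
  read 2, top B: go to q_2, push BB → (q_2, 001221, BBBZ)
  read 0, top B: go to q_1, push ε → (q_1, 01221, BBZ)
  read 0, top B: go to q_1, push ε → (q_1, 1221, BZ)
  read 1, top B: go to q_0, push BB → (q_0, 221, BBZ)
  read 2, top B: go to q_2, push BB → (q_2, 21, BBBZ)
  read 2, top B: go to q_2, push BB → (q_2, 1, BBBBZ)
No transition for (q_2, 1, top B); M blocks with input 1 remaining.

stuck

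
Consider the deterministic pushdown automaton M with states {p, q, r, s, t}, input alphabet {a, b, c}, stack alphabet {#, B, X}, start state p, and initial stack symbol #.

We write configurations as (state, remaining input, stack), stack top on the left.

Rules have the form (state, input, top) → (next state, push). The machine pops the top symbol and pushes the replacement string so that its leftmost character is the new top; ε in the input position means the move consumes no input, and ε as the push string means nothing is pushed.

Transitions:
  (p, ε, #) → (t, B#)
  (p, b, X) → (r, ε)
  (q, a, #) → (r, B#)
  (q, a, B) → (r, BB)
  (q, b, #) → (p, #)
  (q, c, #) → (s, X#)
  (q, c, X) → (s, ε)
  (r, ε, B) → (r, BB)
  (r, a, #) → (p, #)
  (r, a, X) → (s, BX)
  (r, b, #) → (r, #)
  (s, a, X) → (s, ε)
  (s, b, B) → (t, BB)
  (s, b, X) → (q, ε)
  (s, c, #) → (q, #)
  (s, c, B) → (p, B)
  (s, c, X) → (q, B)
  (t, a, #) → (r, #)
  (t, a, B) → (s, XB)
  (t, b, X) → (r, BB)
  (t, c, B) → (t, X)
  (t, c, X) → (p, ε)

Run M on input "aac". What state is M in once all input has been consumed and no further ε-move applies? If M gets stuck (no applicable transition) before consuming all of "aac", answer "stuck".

(p, aac, #)
  ε-move, top #: go to t, push B# → (t, aac, B#)
  read a, top B: go to s, push XB → (s, ac, XB#)
  read a, top X: go to s, push ε → (s, c, B#)
  read c, top B: go to p, push B → (p, ε, B#)
All input consumed; M is in state p.

p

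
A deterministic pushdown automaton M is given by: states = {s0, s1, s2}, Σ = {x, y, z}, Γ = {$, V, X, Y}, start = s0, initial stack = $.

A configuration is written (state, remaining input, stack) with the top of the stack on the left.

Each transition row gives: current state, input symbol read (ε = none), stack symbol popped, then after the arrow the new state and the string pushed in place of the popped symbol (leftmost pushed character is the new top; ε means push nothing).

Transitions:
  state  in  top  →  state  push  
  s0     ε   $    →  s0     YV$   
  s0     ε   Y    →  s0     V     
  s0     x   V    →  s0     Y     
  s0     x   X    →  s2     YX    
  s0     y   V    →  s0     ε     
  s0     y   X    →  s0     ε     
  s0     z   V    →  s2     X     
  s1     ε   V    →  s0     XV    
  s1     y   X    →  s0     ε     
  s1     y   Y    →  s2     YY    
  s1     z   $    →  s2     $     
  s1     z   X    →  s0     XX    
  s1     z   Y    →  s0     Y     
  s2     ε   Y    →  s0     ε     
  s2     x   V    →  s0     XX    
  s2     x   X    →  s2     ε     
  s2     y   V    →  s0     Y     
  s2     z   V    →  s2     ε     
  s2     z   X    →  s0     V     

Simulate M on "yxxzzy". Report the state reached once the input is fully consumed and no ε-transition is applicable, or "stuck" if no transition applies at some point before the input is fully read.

s0

(s0, yxxzzy, $)
  ε-move, top $: go to s0, push YV$ → (s0, yxxzzy, YV$)
  ε-move, top Y: go to s0, push V → (s0, yxxzzy, VV$)
  read y, top V: go to s0, push ε → (s0, xxzzy, V$)
  read x, top V: go to s0, push Y → (s0, xzzy, Y$)
  ε-move, top Y: go to s0, push V → (s0, xzzy, V$)
  read x, top V: go to s0, push Y → (s0, zzy, Y$)
  ε-move, top Y: go to s0, push V → (s0, zzy, V$)
  read z, top V: go to s2, push X → (s2, zy, X$)
  read z, top X: go to s0, push V → (s0, y, V$)
  read y, top V: go to s0, push ε → (s0, ε, $)
  ε-move, top $: go to s0, push YV$ → (s0, ε, YV$)
  ε-move, top Y: go to s0, push V → (s0, ε, VV$)
All input consumed; M is in state s0.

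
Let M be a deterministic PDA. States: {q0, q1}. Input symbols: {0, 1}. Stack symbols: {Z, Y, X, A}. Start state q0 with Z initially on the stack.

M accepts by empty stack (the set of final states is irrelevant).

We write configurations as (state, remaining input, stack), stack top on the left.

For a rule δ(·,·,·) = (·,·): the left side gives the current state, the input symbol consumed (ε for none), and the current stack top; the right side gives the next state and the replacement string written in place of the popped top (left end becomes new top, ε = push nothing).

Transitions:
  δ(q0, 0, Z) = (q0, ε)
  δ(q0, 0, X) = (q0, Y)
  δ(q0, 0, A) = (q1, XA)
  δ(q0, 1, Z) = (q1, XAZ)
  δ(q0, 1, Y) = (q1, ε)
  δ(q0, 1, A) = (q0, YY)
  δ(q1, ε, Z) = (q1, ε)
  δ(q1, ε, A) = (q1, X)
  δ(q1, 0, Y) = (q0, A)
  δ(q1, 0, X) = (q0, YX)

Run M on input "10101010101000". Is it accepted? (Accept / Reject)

(q0, 10101010101000, Z)
  read 1, top Z: go to q1, push XAZ → (q1, 0101010101000, XAZ)
  read 0, top X: go to q0, push YX → (q0, 101010101000, YXAZ)
  read 1, top Y: go to q1, push ε → (q1, 01010101000, XAZ)
  read 0, top X: go to q0, push YX → (q0, 1010101000, YXAZ)
  read 1, top Y: go to q1, push ε → (q1, 010101000, XAZ)
  read 0, top X: go to q0, push YX → (q0, 10101000, YXAZ)
  read 1, top Y: go to q1, push ε → (q1, 0101000, XAZ)
  read 0, top X: go to q0, push YX → (q0, 101000, YXAZ)
  read 1, top Y: go to q1, push ε → (q1, 01000, XAZ)
  read 0, top X: go to q0, push YX → (q0, 1000, YXAZ)
  read 1, top Y: go to q1, push ε → (q1, 000, XAZ)
  read 0, top X: go to q0, push YX → (q0, 00, YXAZ)
No transition applies at (q0, 00, YXAZ); input not fully consumed.

Reject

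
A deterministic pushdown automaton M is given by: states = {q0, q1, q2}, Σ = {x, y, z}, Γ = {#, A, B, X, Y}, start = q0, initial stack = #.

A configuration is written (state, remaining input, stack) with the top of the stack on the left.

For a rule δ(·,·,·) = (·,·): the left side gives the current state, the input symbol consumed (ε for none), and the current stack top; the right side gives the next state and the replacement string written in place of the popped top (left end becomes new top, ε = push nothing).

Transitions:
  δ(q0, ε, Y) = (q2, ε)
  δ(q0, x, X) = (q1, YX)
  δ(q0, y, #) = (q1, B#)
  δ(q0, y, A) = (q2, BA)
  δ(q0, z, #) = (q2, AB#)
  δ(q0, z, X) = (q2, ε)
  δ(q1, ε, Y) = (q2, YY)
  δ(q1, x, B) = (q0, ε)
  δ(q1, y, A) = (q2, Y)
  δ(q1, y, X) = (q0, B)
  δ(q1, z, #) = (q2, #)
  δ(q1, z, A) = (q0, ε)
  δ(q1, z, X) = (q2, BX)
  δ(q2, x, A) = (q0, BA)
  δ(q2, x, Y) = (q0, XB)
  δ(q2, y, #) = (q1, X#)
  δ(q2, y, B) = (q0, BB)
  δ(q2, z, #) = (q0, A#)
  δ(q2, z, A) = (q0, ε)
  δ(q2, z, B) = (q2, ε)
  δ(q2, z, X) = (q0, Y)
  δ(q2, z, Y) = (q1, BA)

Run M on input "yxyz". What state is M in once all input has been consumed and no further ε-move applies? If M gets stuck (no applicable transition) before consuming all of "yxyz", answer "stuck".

(q0, yxyz, #)
  read y, top #: go to q1, push B# → (q1, xyz, B#)
  read x, top B: go to q0, push ε → (q0, yz, #)
  read y, top #: go to q1, push B# → (q1, z, B#)
No transition for (q1, z, top B); M blocks with input z remaining.

stuck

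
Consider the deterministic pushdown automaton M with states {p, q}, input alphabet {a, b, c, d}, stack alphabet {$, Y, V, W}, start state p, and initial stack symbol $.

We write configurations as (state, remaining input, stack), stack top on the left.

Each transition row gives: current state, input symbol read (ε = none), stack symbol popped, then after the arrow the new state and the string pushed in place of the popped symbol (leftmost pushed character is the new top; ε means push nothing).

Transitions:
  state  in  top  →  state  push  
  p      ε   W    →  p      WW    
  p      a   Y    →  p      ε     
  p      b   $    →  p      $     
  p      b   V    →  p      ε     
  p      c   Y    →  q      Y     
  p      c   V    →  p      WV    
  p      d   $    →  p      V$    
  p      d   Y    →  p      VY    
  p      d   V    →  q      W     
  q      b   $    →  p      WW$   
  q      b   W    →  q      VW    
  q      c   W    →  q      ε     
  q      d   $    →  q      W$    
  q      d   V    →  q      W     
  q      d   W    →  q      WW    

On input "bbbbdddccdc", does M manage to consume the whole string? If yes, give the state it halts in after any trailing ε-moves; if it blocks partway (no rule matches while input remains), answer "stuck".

q

(p, bbbbdddccdc, $) ⊢ (p, bbbdddccdc, $) ⊢ (p, bbdddccdc, $) ⊢ (p, bdddccdc, $) ⊢ (p, dddccdc, $) ⊢ (p, ddccdc, V$) ⊢ (q, dccdc, W$) ⊢ (q, ccdc, WW$) ⊢ (q, cdc, W$) ⊢ (q, dc, $) ⊢ (q, c, W$) ⊢ (q, ε, $)
All input consumed; M is in state q.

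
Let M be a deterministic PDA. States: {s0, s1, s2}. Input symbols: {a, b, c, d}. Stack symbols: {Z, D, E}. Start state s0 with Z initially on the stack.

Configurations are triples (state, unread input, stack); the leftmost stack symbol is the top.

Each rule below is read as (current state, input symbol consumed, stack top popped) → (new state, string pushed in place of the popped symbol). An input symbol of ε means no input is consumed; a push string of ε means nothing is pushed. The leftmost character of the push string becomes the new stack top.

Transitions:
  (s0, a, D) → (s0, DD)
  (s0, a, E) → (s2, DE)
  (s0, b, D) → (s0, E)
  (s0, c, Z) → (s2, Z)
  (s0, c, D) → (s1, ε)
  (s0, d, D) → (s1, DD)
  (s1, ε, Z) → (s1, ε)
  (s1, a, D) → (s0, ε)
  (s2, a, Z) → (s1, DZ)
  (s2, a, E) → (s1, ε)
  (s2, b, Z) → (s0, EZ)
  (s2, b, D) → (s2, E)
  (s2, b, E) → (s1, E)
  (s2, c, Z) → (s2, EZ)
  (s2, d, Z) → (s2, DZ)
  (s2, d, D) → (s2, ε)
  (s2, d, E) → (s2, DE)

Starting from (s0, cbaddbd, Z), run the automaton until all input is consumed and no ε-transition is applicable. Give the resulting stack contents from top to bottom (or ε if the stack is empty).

(s0, cbaddbd, Z) ⊢ (s2, baddbd, Z) ⊢ (s0, addbd, EZ) ⊢ (s2, ddbd, DEZ) ⊢ (s2, dbd, EZ) ⊢ (s2, bd, DEZ) ⊢ (s2, d, EEZ) ⊢ (s2, ε, DEEZ)
All input consumed in state s2 with stack DEEZ.

DEEZ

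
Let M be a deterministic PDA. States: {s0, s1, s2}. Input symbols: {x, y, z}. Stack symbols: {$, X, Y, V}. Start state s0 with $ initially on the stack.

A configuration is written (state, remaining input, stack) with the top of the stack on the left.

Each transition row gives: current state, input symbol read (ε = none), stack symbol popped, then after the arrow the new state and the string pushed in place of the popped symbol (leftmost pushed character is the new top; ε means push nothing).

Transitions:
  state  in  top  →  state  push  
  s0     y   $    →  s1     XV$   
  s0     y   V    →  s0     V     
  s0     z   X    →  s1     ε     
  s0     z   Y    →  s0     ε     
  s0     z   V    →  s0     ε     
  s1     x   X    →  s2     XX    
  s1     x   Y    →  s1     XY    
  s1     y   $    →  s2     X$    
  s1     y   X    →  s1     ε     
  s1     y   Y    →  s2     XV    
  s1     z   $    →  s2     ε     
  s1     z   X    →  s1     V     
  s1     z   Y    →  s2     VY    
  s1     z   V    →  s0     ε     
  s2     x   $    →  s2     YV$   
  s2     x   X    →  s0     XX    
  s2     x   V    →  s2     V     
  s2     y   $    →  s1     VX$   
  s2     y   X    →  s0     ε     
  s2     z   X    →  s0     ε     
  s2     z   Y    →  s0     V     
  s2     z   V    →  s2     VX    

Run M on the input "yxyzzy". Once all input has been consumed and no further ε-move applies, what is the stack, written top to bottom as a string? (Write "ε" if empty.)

(s0, yxyzzy, $) ⊢ (s1, xyzzy, XV$) ⊢ (s2, yzzy, XXV$) ⊢ (s0, zzy, XV$) ⊢ (s1, zy, V$) ⊢ (s0, y, $) ⊢ (s1, ε, XV$)
All input consumed in state s1 with stack XV$.

XV$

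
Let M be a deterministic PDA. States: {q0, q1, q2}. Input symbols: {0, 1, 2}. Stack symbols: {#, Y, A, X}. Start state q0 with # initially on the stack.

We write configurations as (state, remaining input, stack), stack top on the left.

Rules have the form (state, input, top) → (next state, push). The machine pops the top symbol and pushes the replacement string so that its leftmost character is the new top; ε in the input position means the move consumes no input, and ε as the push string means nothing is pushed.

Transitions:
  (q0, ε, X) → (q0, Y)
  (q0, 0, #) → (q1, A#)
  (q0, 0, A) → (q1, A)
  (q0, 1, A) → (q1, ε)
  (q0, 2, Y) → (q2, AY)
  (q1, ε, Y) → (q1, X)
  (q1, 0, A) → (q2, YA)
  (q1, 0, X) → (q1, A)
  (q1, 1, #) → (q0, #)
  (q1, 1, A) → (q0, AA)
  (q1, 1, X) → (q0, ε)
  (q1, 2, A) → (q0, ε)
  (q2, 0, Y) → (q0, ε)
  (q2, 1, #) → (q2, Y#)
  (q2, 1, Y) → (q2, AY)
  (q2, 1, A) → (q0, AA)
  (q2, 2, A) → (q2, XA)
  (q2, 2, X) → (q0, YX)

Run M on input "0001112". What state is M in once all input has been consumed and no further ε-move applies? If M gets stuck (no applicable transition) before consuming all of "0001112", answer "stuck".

stuck

(q0, 0001112, #)
  read 0, top #: go to q1, push A# → (q1, 001112, A#)
  read 0, top A: go to q2, push YA → (q2, 01112, YA#)
  read 0, top Y: go to q0, push ε → (q0, 1112, A#)
  read 1, top A: go to q1, push ε → (q1, 112, #)
  read 1, top #: go to q0, push # → (q0, 12, #)
No transition for (q0, 1, top #); M blocks with input 12 remaining.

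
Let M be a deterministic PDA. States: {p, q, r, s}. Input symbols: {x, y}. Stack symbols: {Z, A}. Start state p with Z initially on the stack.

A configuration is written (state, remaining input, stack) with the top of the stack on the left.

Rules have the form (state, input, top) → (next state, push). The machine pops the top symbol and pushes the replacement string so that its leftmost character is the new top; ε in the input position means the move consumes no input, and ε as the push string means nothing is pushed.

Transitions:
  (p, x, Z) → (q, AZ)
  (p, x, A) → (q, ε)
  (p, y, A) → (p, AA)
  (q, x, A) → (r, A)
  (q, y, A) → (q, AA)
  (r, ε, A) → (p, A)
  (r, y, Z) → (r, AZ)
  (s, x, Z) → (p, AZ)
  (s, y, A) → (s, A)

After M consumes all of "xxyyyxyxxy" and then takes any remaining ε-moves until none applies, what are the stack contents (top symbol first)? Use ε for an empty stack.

AAAAZ

(p, xxyyyxyxxy, Z) ⊢ (q, xyyyxyxxy, AZ) ⊢ (r, yyyxyxxy, AZ) ⊢ (p, yyyxyxxy, AZ) ⊢ (p, yyxyxxy, AAZ) ⊢ (p, yxyxxy, AAAZ) ⊢ (p, xyxxy, AAAAZ) ⊢ (q, yxxy, AAAZ) ⊢ (q, xxy, AAAAZ) ⊢ (r, xy, AAAAZ) ⊢ (p, xy, AAAAZ) ⊢ (q, y, AAAZ) ⊢ (q, ε, AAAAZ)
All input consumed in state q with stack AAAAZ.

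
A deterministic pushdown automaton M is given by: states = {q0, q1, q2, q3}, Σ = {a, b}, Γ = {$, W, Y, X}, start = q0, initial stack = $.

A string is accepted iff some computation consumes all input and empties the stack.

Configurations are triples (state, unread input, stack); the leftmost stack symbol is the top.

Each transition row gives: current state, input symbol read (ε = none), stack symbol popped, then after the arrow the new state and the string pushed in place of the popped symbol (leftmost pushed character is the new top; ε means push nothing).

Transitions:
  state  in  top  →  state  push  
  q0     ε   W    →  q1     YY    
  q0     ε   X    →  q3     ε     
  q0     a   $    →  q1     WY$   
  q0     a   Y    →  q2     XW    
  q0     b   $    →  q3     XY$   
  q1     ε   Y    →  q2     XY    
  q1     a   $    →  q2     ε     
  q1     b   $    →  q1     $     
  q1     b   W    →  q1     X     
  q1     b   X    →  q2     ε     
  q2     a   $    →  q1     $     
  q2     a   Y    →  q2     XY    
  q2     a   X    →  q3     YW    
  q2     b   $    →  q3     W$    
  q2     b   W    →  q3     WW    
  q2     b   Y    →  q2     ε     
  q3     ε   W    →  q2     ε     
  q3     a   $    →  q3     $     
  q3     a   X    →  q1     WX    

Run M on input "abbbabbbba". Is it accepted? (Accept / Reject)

(q0, abbbabbbba, $)
  read a, top $: go to q1, push WY$ → (q1, bbbabbbba, WY$)
  read b, top W: go to q1, push X → (q1, bbabbbba, XY$)
  read b, top X: go to q2, push ε → (q2, babbbba, Y$)
  read b, top Y: go to q2, push ε → (q2, abbbba, $)
  read a, top $: go to q1, push $ → (q1, bbbba, $)
  read b, top $: go to q1, push $ → (q1, bbba, $)
  read b, top $: go to q1, push $ → (q1, bba, $)
  read b, top $: go to q1, push $ → (q1, ba, $)
  read b, top $: go to q1, push $ → (q1, a, $)
  read a, top $: go to q2, push ε → (q2, ε, ε)
All input consumed and the stack is empty.

Accept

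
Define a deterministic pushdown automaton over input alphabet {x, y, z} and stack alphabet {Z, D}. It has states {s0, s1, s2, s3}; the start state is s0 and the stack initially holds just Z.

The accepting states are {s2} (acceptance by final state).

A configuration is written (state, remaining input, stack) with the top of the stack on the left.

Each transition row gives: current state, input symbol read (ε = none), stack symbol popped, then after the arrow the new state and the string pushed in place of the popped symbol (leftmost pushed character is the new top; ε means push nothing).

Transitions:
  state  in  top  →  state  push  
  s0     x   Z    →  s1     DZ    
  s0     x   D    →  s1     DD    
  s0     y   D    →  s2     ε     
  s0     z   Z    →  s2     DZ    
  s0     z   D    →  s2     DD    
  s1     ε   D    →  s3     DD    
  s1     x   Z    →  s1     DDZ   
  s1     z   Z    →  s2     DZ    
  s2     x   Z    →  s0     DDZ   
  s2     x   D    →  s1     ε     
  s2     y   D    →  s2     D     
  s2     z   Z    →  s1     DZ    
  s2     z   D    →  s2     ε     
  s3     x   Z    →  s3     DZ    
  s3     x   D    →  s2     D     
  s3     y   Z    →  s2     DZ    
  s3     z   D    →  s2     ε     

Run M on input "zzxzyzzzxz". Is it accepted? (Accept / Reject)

(s0, zzxzyzzzxz, Z)
  read z, top Z: go to s2, push DZ → (s2, zxzyzzzxz, DZ)
  read z, top D: go to s2, push ε → (s2, xzyzzzxz, Z)
  read x, top Z: go to s0, push DDZ → (s0, zyzzzxz, DDZ)
  read z, top D: go to s2, push DD → (s2, yzzzxz, DDDZ)
  read y, top D: go to s2, push D → (s2, zzzxz, DDDZ)
  read z, top D: go to s2, push ε → (s2, zzxz, DDZ)
  read z, top D: go to s2, push ε → (s2, zxz, DZ)
  read z, top D: go to s2, push ε → (s2, xz, Z)
  read x, top Z: go to s0, push DDZ → (s0, z, DDZ)
  read z, top D: go to s2, push DD → (s2, ε, DDDZ)
All input consumed; state s2 ∈ F.

Accept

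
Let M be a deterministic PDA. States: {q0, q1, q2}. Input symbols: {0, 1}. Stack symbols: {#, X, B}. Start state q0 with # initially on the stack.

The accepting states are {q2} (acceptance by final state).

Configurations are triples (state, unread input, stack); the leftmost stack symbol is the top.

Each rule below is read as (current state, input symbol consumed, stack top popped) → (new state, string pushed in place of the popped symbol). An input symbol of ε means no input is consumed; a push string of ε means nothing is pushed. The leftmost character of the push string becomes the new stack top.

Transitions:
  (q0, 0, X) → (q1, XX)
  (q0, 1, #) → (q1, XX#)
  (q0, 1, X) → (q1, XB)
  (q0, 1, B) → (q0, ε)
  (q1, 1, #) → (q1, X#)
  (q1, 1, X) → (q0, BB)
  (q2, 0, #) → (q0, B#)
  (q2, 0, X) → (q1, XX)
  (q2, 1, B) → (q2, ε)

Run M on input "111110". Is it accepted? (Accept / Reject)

(q0, 111110, #)
  read 1, top #: go to q1, push XX# → (q1, 11110, XX#)
  read 1, top X: go to q0, push BB → (q0, 1110, BBX#)
  read 1, top B: go to q0, push ε → (q0, 110, BX#)
  read 1, top B: go to q0, push ε → (q0, 10, X#)
  read 1, top X: go to q1, push XB → (q1, 0, XB#)
No transition applies at (q1, 0, XB#); input not fully consumed.

Reject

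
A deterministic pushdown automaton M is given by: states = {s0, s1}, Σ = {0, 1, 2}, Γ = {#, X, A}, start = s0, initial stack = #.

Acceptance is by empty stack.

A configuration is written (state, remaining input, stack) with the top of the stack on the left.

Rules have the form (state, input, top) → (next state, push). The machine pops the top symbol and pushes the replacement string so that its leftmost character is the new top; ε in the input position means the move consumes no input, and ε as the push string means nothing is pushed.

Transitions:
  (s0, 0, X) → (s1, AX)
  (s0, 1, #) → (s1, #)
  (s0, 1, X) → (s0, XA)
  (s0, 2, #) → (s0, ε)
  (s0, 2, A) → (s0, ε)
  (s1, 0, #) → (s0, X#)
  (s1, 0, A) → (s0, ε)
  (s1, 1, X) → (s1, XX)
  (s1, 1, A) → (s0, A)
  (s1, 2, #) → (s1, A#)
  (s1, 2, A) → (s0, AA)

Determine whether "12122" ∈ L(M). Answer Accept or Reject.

(s0, 12122, #)
  read 1, top #: go to s1, push # → (s1, 2122, #)
  read 2, top #: go to s1, push A# → (s1, 122, A#)
  read 1, top A: go to s0, push A → (s0, 22, A#)
  read 2, top A: go to s0, push ε → (s0, 2, #)
  read 2, top #: go to s0, push ε → (s0, ε, ε)
All input consumed and the stack is empty.

Accept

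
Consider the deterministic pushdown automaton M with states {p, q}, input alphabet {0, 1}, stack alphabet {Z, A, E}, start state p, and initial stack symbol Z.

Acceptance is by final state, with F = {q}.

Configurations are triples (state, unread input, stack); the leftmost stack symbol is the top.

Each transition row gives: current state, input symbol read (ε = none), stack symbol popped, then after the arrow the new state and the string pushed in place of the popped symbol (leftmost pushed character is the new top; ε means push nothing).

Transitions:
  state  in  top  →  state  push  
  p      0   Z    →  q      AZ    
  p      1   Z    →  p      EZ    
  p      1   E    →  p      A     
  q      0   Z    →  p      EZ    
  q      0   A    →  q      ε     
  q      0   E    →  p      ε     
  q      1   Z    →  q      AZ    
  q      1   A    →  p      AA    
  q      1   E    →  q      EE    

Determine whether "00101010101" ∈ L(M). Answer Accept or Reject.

Accept

(p, 00101010101, Z)
  read 0, top Z: go to q, push AZ → (q, 0101010101, AZ)
  read 0, top A: go to q, push ε → (q, 101010101, Z)
  read 1, top Z: go to q, push AZ → (q, 01010101, AZ)
  read 0, top A: go to q, push ε → (q, 1010101, Z)
  read 1, top Z: go to q, push AZ → (q, 010101, AZ)
  read 0, top A: go to q, push ε → (q, 10101, Z)
  read 1, top Z: go to q, push AZ → (q, 0101, AZ)
  read 0, top A: go to q, push ε → (q, 101, Z)
  read 1, top Z: go to q, push AZ → (q, 01, AZ)
  read 0, top A: go to q, push ε → (q, 1, Z)
  read 1, top Z: go to q, push AZ → (q, ε, AZ)
All input consumed; state q ∈ F.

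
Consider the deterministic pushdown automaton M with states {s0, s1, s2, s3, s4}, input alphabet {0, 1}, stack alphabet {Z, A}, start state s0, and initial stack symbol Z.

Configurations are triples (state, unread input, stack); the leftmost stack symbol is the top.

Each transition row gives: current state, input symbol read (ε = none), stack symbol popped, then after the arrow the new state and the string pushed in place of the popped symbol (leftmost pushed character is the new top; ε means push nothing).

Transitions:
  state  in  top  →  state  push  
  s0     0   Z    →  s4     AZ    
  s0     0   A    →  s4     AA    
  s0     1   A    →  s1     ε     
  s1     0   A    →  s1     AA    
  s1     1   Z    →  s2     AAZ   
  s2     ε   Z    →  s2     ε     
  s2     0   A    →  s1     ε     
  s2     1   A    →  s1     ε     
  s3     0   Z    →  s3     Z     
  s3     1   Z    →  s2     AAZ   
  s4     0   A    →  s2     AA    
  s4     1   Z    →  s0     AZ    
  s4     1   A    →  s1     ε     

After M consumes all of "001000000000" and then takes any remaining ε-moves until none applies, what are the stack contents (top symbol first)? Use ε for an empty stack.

AAAAAAAAAAZ

(s0, 001000000000, Z)
  read 0, top Z: go to s4, push AZ → (s4, 01000000000, AZ)
  read 0, top A: go to s2, push AA → (s2, 1000000000, AAZ)
  read 1, top A: go to s1, push ε → (s1, 000000000, AZ)
  read 0, top A: go to s1, push AA → (s1, 00000000, AAZ)
  read 0, top A: go to s1, push AA → (s1, 0000000, AAAZ)
  read 0, top A: go to s1, push AA → (s1, 000000, AAAAZ)
  read 0, top A: go to s1, push AA → (s1, 00000, AAAAAZ)
  read 0, top A: go to s1, push AA → (s1, 0000, AAAAAAZ)
  read 0, top A: go to s1, push AA → (s1, 000, AAAAAAAZ)
  read 0, top A: go to s1, push AA → (s1, 00, AAAAAAAAZ)
  read 0, top A: go to s1, push AA → (s1, 0, AAAAAAAAAZ)
  read 0, top A: go to s1, push AA → (s1, ε, AAAAAAAAAAZ)
All input consumed in state s1 with stack AAAAAAAAAAZ.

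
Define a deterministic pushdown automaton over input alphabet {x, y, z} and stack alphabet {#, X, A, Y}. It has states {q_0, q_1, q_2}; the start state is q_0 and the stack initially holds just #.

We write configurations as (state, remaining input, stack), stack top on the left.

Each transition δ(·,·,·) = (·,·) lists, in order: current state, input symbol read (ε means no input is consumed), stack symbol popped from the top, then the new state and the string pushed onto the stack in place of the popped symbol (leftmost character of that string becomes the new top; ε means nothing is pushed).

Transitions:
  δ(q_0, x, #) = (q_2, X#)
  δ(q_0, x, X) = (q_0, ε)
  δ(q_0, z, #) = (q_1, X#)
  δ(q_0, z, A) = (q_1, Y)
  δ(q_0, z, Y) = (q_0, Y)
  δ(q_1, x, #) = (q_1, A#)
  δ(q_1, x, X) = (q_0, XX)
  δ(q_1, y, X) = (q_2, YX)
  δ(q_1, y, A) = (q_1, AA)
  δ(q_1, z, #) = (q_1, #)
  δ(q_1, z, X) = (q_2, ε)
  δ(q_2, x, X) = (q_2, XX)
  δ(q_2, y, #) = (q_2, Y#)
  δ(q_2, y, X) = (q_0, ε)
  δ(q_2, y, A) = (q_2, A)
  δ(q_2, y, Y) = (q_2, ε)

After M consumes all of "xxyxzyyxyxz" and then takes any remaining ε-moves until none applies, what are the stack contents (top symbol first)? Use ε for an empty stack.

X#

(q_0, xxyxzyyxyxz, #)
  read x, top #: go to q_2, push X# → (q_2, xyxzyyxyxz, X#)
  read x, top X: go to q_2, push XX → (q_2, yxzyyxyxz, XX#)
  read y, top X: go to q_0, push ε → (q_0, xzyyxyxz, X#)
  read x, top X: go to q_0, push ε → (q_0, zyyxyxz, #)
  read z, top #: go to q_1, push X# → (q_1, yyxyxz, X#)
  read y, top X: go to q_2, push YX → (q_2, yxyxz, YX#)
  read y, top Y: go to q_2, push ε → (q_2, xyxz, X#)
  read x, top X: go to q_2, push XX → (q_2, yxz, XX#)
  read y, top X: go to q_0, push ε → (q_0, xz, X#)
  read x, top X: go to q_0, push ε → (q_0, z, #)
  read z, top #: go to q_1, push X# → (q_1, ε, X#)
All input consumed in state q_1 with stack X#.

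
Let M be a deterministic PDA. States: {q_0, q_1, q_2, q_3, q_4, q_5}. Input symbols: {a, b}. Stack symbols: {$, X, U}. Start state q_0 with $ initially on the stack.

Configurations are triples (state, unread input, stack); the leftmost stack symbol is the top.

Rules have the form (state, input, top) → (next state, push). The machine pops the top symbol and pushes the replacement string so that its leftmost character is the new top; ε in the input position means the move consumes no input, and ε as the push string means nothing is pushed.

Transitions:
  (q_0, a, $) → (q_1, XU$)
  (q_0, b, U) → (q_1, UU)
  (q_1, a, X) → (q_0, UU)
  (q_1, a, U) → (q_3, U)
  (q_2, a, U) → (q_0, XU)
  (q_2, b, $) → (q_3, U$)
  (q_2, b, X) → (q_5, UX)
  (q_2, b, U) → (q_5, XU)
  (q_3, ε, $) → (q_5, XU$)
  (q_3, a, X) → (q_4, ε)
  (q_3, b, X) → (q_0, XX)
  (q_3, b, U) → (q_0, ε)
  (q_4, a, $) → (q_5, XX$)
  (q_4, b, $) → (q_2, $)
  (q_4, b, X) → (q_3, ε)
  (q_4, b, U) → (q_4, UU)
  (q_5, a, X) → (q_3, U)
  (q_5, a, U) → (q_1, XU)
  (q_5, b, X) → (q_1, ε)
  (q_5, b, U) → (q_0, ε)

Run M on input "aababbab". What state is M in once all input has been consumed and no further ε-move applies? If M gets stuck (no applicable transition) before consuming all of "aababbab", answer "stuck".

(q_0, aababbab, $) ⊢ (q_1, ababbab, XU$) ⊢ (q_0, babbab, UUU$) ⊢ (q_1, abbab, UUUU$) ⊢ (q_3, bbab, UUUU$) ⊢ (q_0, bab, UUU$) ⊢ (q_1, ab, UUUU$) ⊢ (q_3, b, UUUU$) ⊢ (q_0, ε, UUU$)
All input consumed; M is in state q_0.

q_0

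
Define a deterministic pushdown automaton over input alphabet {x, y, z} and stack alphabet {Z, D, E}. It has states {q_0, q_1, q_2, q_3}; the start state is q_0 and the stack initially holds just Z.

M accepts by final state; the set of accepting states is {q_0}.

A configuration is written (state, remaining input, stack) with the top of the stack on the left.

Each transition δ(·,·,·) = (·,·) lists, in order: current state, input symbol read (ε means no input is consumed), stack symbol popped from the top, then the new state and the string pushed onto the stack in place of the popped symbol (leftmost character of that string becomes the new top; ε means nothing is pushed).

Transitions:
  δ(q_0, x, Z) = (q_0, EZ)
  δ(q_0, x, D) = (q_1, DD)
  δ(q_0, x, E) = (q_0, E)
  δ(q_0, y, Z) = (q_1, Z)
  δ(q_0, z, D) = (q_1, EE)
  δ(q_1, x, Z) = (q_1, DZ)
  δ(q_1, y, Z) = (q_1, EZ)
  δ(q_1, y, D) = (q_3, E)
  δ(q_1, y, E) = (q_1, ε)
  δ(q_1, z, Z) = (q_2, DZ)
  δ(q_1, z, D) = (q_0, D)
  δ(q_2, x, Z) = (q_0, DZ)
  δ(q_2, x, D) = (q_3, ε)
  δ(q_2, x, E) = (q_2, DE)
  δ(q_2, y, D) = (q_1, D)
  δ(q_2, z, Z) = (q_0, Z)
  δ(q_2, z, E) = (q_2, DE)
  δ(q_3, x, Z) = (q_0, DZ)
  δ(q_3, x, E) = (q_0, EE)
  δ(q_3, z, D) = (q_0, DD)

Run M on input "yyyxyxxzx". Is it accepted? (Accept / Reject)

Reject

(q_0, yyyxyxxzx, Z)
  read y, top Z: go to q_1, push Z → (q_1, yyxyxxzx, Z)
  read y, top Z: go to q_1, push EZ → (q_1, yxyxxzx, EZ)
  read y, top E: go to q_1, push ε → (q_1, xyxxzx, Z)
  read x, top Z: go to q_1, push DZ → (q_1, yxxzx, DZ)
  read y, top D: go to q_3, push E → (q_3, xxzx, EZ)
  read x, top E: go to q_0, push EE → (q_0, xzx, EEZ)
  read x, top E: go to q_0, push E → (q_0, zx, EEZ)
No transition applies at (q_0, zx, EEZ); input not fully consumed.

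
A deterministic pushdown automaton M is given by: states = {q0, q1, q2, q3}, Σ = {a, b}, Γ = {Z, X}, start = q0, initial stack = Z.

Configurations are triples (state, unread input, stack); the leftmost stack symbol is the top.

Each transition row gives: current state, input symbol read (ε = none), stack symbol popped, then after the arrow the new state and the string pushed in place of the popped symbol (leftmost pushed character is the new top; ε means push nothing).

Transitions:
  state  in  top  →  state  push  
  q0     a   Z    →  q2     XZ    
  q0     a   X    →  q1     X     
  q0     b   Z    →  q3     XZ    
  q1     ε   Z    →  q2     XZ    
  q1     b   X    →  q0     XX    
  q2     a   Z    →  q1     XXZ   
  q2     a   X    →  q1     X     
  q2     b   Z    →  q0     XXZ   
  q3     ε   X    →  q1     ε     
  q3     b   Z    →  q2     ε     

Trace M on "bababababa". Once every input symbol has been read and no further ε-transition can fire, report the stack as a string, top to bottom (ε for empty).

(q0, bababababa, Z)
  read b, top Z: go to q3, push XZ → (q3, ababababa, XZ)
  ε-move, top X: go to q1, push ε → (q1, ababababa, Z)
  ε-move, top Z: go to q2, push XZ → (q2, ababababa, XZ)
  read a, top X: go to q1, push X → (q1, babababa, XZ)
  read b, top X: go to q0, push XX → (q0, abababa, XXZ)
  read a, top X: go to q1, push X → (q1, bababa, XXZ)
  read b, top X: go to q0, push XX → (q0, ababa, XXXZ)
  read a, top X: go to q1, push X → (q1, baba, XXXZ)
  read b, top X: go to q0, push XX → (q0, aba, XXXXZ)
  read a, top X: go to q1, push X → (q1, ba, XXXXZ)
  read b, top X: go to q0, push XX → (q0, a, XXXXXZ)
  read a, top X: go to q1, push X → (q1, ε, XXXXXZ)
All input consumed in state q1 with stack XXXXXZ.

XXXXXZ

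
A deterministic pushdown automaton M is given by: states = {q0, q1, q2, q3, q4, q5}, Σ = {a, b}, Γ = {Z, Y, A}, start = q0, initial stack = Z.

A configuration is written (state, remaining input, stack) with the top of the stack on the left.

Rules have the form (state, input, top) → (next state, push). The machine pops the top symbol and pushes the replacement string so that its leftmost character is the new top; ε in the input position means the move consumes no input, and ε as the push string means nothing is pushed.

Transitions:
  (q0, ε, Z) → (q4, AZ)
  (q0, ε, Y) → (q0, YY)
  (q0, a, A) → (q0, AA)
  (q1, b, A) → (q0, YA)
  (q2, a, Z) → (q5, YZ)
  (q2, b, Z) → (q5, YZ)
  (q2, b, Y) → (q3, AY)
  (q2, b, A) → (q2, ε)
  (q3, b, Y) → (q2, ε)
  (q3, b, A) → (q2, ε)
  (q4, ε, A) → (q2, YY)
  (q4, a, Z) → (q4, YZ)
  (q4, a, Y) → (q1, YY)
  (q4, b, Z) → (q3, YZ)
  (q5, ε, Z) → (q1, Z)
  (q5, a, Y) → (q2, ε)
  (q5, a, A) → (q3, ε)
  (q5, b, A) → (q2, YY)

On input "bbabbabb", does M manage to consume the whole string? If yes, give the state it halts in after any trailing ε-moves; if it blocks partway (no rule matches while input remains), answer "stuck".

(q0, bbabbabb, Z)
  ε-move, top Z: go to q4, push AZ → (q4, bbabbabb, AZ)
  ε-move, top A: go to q2, push YY → (q2, bbabbabb, YYZ)
  read b, top Y: go to q3, push AY → (q3, babbabb, AYYZ)
  read b, top A: go to q2, push ε → (q2, abbabb, YYZ)
No transition for (q2, a, top Y); M blocks with input abbabb remaining.

stuck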